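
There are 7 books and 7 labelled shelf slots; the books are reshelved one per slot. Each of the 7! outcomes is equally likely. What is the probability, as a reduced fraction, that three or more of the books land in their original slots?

Favorable outcomes: Σ_{i≥3} C(7,i)·!(7-i) = 35·9 + 35·2 + 21·1 + 7·0 + 1·1 = 407.
Total outcomes: 7! = 5040.
Probability = 407/5040 = 407/5040.

407/5040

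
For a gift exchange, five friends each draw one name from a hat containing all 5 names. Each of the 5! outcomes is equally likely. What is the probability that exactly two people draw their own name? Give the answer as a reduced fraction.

Favorable outcomes: C(5,2)·!3 = 10·2 = 20.
Total outcomes: 5! = 120.
Probability = 20/120 = 1/6.

1/6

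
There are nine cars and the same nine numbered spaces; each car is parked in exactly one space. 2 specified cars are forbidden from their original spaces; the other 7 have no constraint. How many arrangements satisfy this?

287280

Inclusion-exclusion on the 2 forbidden self-matches:
Σ_{j=0}^{2} (-1)^j C(2,j)(9-j)!
= C(2,0)·9! - C(2,1)·8! + C(2,2)·7!
= 362880 - 80640 + 5040
= 287280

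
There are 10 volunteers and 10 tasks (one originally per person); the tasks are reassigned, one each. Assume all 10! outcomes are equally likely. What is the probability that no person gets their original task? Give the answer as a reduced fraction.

Favorable outcomes: !10 = 1334961.
Total outcomes: 10! = 3628800.
Probability = 1334961/3628800 = 16481/44800.

16481/44800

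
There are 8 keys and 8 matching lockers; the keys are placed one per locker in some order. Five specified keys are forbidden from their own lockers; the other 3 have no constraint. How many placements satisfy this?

21234

Let A_j be the event that the j-th constrained one is fixed. By inclusion-exclusion over the 5 events:
Σ_{j=0}^{5} (-1)^j C(5,j)(8-j)!
= C(5,0)·8! - C(5,1)·7! + C(5,2)·6! - C(5,3)·5! + C(5,4)·4! - C(5,5)·3!
= 40320 - 25200 + 7200 - 1200 + 120 - 6
= 21234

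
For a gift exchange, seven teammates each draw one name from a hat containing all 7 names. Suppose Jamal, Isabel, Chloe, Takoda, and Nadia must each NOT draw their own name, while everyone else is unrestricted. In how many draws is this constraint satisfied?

Let A_j be the event that the j-th constrained one is fixed. By inclusion-exclusion over the 5 events:
Σ_{j=0}^{5} (-1)^j C(5,j)(7-j)!
= C(5,0)·7! - C(5,1)·6! + C(5,2)·5! - C(5,3)·4! + C(5,4)·3! - C(5,5)·2!
= 5040 - 3600 + 1200 - 240 + 30 - 2
= 2428

2428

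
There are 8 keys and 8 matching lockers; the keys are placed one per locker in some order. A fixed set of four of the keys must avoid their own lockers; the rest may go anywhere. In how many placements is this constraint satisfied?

24024

Let A_j be the event that the j-th constrained one is fixed. By inclusion-exclusion over the 4 events:
Σ_{j=0}^{4} (-1)^j C(4,j)(8-j)!
= C(4,0)·8! - C(4,1)·7! + C(4,2)·6! - C(4,3)·5! + C(4,4)·4!
= 40320 - 20160 + 4320 - 480 + 24
= 24024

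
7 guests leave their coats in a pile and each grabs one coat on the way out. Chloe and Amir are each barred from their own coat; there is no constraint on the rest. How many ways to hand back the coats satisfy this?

3720

Inclusion-exclusion on the 2 forbidden self-matches:
Σ_{j=0}^{2} (-1)^j C(2,j)(7-j)!
= C(2,0)·7! - C(2,1)·6! + C(2,2)·5!
= 5040 - 1440 + 120
= 3720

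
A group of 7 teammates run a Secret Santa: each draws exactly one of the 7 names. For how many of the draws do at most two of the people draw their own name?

# with exactly i fixed is C(7,i)·!(7-i); sum over i=0..2:
  i=0: C(7,0)·!7 = 1·1854 = 1854
  i=1: C(7,1)·!6 = 7·265 = 1855
  i=2: C(7,2)·!5 = 21·44 = 924
Total = 4633.

4633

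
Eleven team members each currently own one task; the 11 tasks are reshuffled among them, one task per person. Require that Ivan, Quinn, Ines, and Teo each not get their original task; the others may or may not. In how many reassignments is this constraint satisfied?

27422640

Inclusion-exclusion on the 4 forbidden self-matches:
Σ_{j=0}^{4} (-1)^j C(4,j)(11-j)!
= C(4,0)·11! - C(4,1)·10! + C(4,2)·9! - C(4,3)·8! + C(4,4)·7!
= 39916800 - 14515200 + 2177280 - 161280 + 5040
= 27422640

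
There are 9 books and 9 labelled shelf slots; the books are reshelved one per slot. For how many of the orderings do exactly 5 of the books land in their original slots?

Choose which 5 of the 9 are fixed: C(9,5) = 126.
The other 4 form a derangement: !4 = 9.
Total: 126 × 9 = 1134.

1134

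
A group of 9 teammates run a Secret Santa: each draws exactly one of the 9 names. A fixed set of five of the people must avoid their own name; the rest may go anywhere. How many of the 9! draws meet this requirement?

205056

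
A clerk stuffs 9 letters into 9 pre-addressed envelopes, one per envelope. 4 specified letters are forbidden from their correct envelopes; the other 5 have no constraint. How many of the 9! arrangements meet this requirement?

Let A_j be the event that the j-th constrained one is fixed. By inclusion-exclusion over the 4 events:
Σ_{j=0}^{4} (-1)^j C(4,j)(9-j)!
= C(4,0)·9! - C(4,1)·8! + C(4,2)·7! - C(4,3)·6! + C(4,4)·5!
= 362880 - 161280 + 30240 - 2880 + 120
= 229080

229080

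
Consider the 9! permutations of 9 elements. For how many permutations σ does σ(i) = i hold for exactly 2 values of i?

66744

Choose which 2 of the 9 are fixed: C(9,2) = 36.
The other 7 form a derangement: !7 = 1854.
Total: 36 × 1854 = 66744.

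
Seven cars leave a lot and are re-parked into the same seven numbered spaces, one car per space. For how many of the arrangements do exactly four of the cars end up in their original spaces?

Choose which 4 of the 7 are fixed: C(7,4) = 35.
The other 3 form a derangement: !3 = 2.
Total: 35 × 2 = 70.

70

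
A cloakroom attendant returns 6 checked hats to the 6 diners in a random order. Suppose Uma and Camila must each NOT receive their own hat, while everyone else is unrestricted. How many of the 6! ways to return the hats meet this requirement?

Inclusion-exclusion on the 2 forbidden self-matches:
Σ_{j=0}^{2} (-1)^j C(2,j)(6-j)!
= C(2,0)·6! - C(2,1)·5! + C(2,2)·4!
= 720 - 240 + 24
= 504

504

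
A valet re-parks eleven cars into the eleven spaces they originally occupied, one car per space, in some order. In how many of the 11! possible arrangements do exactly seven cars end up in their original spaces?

Choose which 7 of the 11 are fixed: C(11,7) = 330.
The other 4 form a derangement: !4 = 9.
Total: 330 × 9 = 2970.

2970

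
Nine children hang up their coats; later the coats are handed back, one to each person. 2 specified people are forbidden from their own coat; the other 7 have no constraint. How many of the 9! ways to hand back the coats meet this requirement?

287280

Inclusion-exclusion on the 2 forbidden self-matches:
Σ_{j=0}^{2} (-1)^j C(2,j)(9-j)!
= C(2,0)·9! - C(2,1)·8! + C(2,2)·7!
= 362880 - 80640 + 5040
= 287280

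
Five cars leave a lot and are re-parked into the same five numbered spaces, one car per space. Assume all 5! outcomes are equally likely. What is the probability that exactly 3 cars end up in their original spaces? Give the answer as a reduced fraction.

1/12

Favorable outcomes: C(5,3)·!2 = 10·1 = 10.
Total outcomes: 5! = 120.
Probability = 10/120 = 1/12.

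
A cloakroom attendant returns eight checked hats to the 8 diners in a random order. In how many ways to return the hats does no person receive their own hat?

14833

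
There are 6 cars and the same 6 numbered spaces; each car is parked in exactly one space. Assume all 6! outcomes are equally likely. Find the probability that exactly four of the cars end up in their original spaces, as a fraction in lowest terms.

1/48

Favorable outcomes: C(6,4)·!2 = 15·1 = 15.
Total outcomes: 6! = 720.
Probability = 15/720 = 1/48.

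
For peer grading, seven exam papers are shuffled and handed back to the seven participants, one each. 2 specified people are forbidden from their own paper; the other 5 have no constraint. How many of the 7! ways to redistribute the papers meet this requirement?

Let A_j be the event that the j-th constrained one is fixed. By inclusion-exclusion over the 2 events:
Σ_{j=0}^{2} (-1)^j C(2,j)(7-j)!
= C(2,0)·7! - C(2,1)·6! + C(2,2)·5!
= 5040 - 1440 + 120
= 3720

3720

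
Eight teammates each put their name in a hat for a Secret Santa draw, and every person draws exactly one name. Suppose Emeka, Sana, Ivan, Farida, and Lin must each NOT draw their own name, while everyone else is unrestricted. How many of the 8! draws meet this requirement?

21234

Inclusion-exclusion on the 5 forbidden self-matches:
Σ_{j=0}^{5} (-1)^j C(5,j)(8-j)!
= C(5,0)·8! - C(5,1)·7! + C(5,2)·6! - C(5,3)·5! + C(5,4)·4! - C(5,5)·3!
= 40320 - 25200 + 7200 - 1200 + 120 - 6
= 21234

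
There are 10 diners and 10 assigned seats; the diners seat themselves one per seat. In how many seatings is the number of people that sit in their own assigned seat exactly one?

Choose which one of the 10 is fixed: C(10,1) = 10.
The other 9 form a derangement: !9 = 133496.
Total: 10 × 133496 = 1334960.

1334960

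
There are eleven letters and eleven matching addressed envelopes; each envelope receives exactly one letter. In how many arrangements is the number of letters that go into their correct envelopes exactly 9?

Choose which 9 of the 11 are fixed: C(11,9) = 55.
The remaining 2 must be deranged: !2 = 1.
Total: 55 × 1 = 55.

55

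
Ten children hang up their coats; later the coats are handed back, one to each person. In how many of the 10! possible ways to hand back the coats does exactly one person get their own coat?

1334960

Pick the single fixed position: C(10,1) = 10 ways.
The remaining 9 must be deranged: !9 = 133496.
Total: 10 × 133496 = 1334960.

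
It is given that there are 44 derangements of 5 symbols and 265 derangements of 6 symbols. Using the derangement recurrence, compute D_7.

D_7 = (7-1)·(D_6 + D_5) = 6·(265 + 44) = 6·309 = 1854.

1854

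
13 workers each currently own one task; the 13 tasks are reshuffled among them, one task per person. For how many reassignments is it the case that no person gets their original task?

2290792932

The number of derangements of 13 is !13 = Σ_{k=0}^{13} (-1)^k·13!/k!
= 13! - 13!/1! + 13!/2! - 13!/3! + 13!/4! - 13!/5! + 13!/6! - 13!/7! + 13!/8! - 13!/9! + 13!/10! - 13!/11! + 13!/12! - 13!/13!
= 6227020800 - 6227020800 + 3113510400 - 1037836800 + 259459200 - 51891840 + 8648640 - 1235520 + 154440 - 17160 + 1716 - 156 + 13 - 1
= 2290792932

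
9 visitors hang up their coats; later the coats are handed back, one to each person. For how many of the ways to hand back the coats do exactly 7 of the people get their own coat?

Pick the 7 fixed positions: C(9,7) = 36 ways.
The remaining 2 must be deranged: !2 = 1.
Total: 36 × 1 = 36.

36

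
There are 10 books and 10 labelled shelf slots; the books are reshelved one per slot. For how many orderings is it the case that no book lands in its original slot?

Recurrence: !10 = 9·(!9 + !8).
!10 = 9·(133496 + 14833) = 9·148329 = 1334961

1334961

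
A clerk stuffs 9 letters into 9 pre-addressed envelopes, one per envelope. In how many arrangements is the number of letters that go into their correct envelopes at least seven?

# with exactly i fixed is C(9,i)·!(9-i); sum over i=7..9:
  i=7: C(9,7)·!2 = 36·1 = 36
  i=8: C(9,8)·!1 = 9·0 = 0
  i=9: C(9,9)·!0 = 1·1 = 1
Total = 37.

37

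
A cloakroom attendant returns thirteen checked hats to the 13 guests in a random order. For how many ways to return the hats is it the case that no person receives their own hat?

2290792932

!13 = 13! · Σ_{k=0}^{13} (-1)^k/k!
= 13! - 13!/1! + 13!/2! - 13!/3! + 13!/4! - 13!/5! + 13!/6! - 13!/7! + 13!/8! - 13!/9! + 13!/10! - 13!/11! + 13!/12! - 13!/13!
= 6227020800 - 6227020800 + 3113510400 - 1037836800 + 259459200 - 51891840 + 8648640 - 1235520 + 154440 - 17160 + 1716 - 156 + 13 - 1
= 2290792932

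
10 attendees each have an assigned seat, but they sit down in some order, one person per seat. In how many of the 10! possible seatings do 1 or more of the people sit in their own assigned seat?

Sum C(10,i)·!(10-i) for i = 1..10:
  i=1: C(10,1)·!9 = 10·133496 = 1334960
  i=2: C(10,2)·!8 = 45·14833 = 667485
  i=3: C(10,3)·!7 = 120·1854 = 222480
  i=4: C(10,4)·!6 = 210·265 = 55650
  i=5: C(10,5)·!5 = 252·44 = 11088
  i=6: C(10,6)·!4 = 210·9 = 1890
  i=7: C(10,7)·!3 = 120·2 = 240
  i=8: C(10,8)·!2 = 45·1 = 45
  i=9: C(10,9)·!1 = 10·0 = 0
  i=10: C(10,10)·!0 = 1·1 = 1
Total = 2293839.

2293839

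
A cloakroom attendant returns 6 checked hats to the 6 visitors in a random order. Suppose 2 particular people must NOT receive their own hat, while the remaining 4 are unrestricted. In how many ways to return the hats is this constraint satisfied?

Let A_j be the event that the j-th constrained one is fixed. By inclusion-exclusion over the 2 events:
Σ_{j=0}^{2} (-1)^j C(2,j)(6-j)!
= C(2,0)·6! - C(2,1)·5! + C(2,2)·4!
= 720 - 240 + 24
= 504

504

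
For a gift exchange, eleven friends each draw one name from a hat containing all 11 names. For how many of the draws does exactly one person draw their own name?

Pick the single fixed position: C(11,1) = 11 ways.
The remaining 10 must be deranged: !10 = 1334961.
Total: 11 × 1334961 = 14684571.

14684571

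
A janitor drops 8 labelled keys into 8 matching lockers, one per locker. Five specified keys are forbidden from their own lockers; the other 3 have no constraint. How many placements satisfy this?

Inclusion-exclusion on the 5 forbidden self-matches:
Σ_{j=0}^{5} (-1)^j C(5,j)(8-j)!
= C(5,0)·8! - C(5,1)·7! + C(5,2)·6! - C(5,3)·5! + C(5,4)·4! - C(5,5)·3!
= 40320 - 25200 + 7200 - 1200 + 120 - 6
= 21234

21234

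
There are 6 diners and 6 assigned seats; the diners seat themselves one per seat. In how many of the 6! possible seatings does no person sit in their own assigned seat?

265

The number of derangements of 6 is !6 = Σ_{k=0}^{6} (-1)^k·6!/k!
= 6! - 6!/1! + 6!/2! - 6!/3! + 6!/4! - 6!/5! + 6!/6!
= 720 - 720 + 360 - 120 + 30 - 6 + 1
= 265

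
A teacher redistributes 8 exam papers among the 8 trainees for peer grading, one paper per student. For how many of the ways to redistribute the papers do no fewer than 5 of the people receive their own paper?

141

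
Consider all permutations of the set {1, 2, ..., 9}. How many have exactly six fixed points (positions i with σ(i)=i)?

Pick the 6 fixed positions: C(9,6) = 84 ways.
The other 3 form a derangement: !3 = 2.
Total: 84 × 2 = 168.

168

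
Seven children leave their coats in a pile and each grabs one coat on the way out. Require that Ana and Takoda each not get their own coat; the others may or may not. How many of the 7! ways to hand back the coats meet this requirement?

3720

Let A_j be the event that the j-th constrained one is fixed. By inclusion-exclusion over the 2 events:
Σ_{j=0}^{2} (-1)^j C(2,j)(7-j)!
= C(2,0)·7! - C(2,1)·6! + C(2,2)·5!
= 5040 - 1440 + 120
= 3720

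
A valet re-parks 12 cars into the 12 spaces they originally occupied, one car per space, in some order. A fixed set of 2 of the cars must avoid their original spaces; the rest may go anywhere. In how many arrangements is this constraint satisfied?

402796800

Inclusion-exclusion on the 2 forbidden self-matches:
Σ_{j=0}^{2} (-1)^j C(2,j)(12-j)!
= C(2,0)·12! - C(2,1)·11! + C(2,2)·10!
= 479001600 - 79833600 + 3628800
= 402796800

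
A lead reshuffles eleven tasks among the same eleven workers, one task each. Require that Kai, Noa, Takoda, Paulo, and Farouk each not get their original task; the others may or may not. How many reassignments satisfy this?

25022880

Let A_j be the event that the j-th constrained one is fixed. By inclusion-exclusion over the 5 events:
Σ_{j=0}^{5} (-1)^j C(5,j)(11-j)!
= C(5,0)·11! - C(5,1)·10! + C(5,2)·9! - C(5,3)·8! + C(5,4)·7! - C(5,5)·6!
= 39916800 - 18144000 + 3628800 - 403200 + 25200 - 720
= 25022880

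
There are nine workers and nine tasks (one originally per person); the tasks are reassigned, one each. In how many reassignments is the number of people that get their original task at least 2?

95887

Sum C(9,i)·!(9-i) for i = 2..9:
  i=2: C(9,2)·!7 = 36·1854 = 66744
  i=3: C(9,3)·!6 = 84·265 = 22260
  i=4: C(9,4)·!5 = 126·44 = 5544
  i=5: C(9,5)·!4 = 126·9 = 1134
  i=6: C(9,6)·!3 = 84·2 = 168
  i=7: C(9,7)·!2 = 36·1 = 36
  i=8: C(9,8)·!1 = 9·0 = 0
  i=9: C(9,9)·!0 = 1·1 = 1
Total = 95887.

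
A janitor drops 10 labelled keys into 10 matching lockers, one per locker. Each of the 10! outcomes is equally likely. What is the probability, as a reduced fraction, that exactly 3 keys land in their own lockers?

103/1680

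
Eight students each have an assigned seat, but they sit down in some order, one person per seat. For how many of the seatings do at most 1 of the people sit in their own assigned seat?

Sum C(8,i)·!(8-i) for i = 0..1:
  i=0: C(8,0)·!8 = 1·14833 = 14833
  i=1: C(8,1)·!7 = 8·1854 = 14832
Total = 29665.

29665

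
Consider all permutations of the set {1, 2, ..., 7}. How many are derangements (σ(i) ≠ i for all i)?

Use !n = n·!(n-1) + (-1)^n.
!7 = 7·265 - 1 = 1854

1854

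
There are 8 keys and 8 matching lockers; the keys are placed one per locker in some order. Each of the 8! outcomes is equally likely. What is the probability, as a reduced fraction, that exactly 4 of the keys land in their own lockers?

1/64

Favorable outcomes: C(8,4)·!4 = 70·9 = 630.
Total outcomes: 8! = 40320.
Probability = 630/40320 = 1/64.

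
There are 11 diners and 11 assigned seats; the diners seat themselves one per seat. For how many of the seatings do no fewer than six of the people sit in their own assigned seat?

# with exactly i fixed is C(11,i)·!(11-i); sum over i=6..11:
  i=6: C(11,6)·!5 = 462·44 = 20328
  i=7: C(11,7)·!4 = 330·9 = 2970
  i=8: C(11,8)·!3 = 165·2 = 330
  i=9: C(11,9)·!2 = 55·1 = 55
  i=10: C(11,10)·!1 = 11·0 = 0
  i=11: C(11,11)·!0 = 1·1 = 1
Total = 23684.

23684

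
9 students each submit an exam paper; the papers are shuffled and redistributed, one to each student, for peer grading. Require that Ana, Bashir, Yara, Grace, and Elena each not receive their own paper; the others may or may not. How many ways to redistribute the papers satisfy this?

205056

Let A_j be the event that the j-th constrained one is fixed. By inclusion-exclusion over the 5 events:
Σ_{j=0}^{5} (-1)^j C(5,j)(9-j)!
= C(5,0)·9! - C(5,1)·8! + C(5,2)·7! - C(5,3)·6! + C(5,4)·5! - C(5,5)·4!
= 362880 - 201600 + 50400 - 7200 + 600 - 24
= 205056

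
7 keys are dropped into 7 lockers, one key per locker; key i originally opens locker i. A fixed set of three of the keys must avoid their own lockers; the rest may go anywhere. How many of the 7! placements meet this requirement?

3216

Let A_j be the event that the j-th constrained one is fixed. By inclusion-exclusion over the 3 events:
Σ_{j=0}^{3} (-1)^j C(3,j)(7-j)!
= C(3,0)·7! - C(3,1)·6! + C(3,2)·5! - C(3,3)·4!
= 5040 - 2160 + 360 - 24
= 3216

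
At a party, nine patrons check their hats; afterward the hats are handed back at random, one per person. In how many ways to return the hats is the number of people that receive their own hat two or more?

# with exactly i fixed is C(9,i)·!(9-i); sum over i=2..9:
  i=2: C(9,2)·!7 = 36·1854 = 66744
  i=3: C(9,3)·!6 = 84·265 = 22260
  i=4: C(9,4)·!5 = 126·44 = 5544
  i=5: C(9,5)·!4 = 126·9 = 1134
  i=6: C(9,6)·!3 = 84·2 = 168
  i=7: C(9,7)·!2 = 36·1 = 36
  i=8: C(9,8)·!1 = 9·0 = 0
  i=9: C(9,9)·!0 = 1·1 = 1
Total = 95887.

95887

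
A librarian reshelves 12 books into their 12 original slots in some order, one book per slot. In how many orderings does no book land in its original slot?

176214841

The subfactorial !12 = [12!/e] (nearest integer).
12! = 479001600, and 479001600/e ≈ 176214840.93, so !12 = 176214841.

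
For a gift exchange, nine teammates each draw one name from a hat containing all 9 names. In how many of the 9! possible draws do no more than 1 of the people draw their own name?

266993

Sum C(9,i)·!(9-i) for i = 0..1:
  i=0: C(9,0)·!9 = 1·133496 = 133496
  i=1: C(9,1)·!8 = 9·14833 = 133497
Total = 266993.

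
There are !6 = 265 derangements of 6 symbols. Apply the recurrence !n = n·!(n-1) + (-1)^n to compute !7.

!7 = 7·265 - 1 = 1854.

1854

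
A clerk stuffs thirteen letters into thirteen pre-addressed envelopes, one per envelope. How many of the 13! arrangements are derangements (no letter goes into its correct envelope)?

2290792932

Recurrence: !13 = 13·!12 + (-1)^13.
!13 = 13·176214841 - 1 = 2290792932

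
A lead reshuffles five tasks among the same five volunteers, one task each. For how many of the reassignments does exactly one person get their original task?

45

Choose which one of the 5 is fixed: C(5,1) = 5.
The remaining 4 must be deranged: !4 = 9.
Total: 5 × 9 = 45.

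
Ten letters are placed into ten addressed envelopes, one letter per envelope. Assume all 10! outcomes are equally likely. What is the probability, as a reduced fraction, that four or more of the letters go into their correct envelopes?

34457/1814400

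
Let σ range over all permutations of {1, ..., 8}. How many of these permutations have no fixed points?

!8 is the nearest integer to 8!/e.
8! = 40320, and 40320/e ≈ 14832.90, so !8 = 14833.

14833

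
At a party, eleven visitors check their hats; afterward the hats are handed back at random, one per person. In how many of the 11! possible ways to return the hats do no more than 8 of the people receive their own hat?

39916744

# with exactly i fixed is C(11,i)·!(11-i); sum over i=0..8:
  i=0: C(11,0)·!11 = 1·14684570 = 14684570
  i=1: C(11,1)·!10 = 11·1334961 = 14684571
  i=2: C(11,2)·!9 = 55·133496 = 7342280
  i=3: C(11,3)·!8 = 165·14833 = 2447445
  i=4: C(11,4)·!7 = 330·1854 = 611820
  i=5: C(11,5)·!6 = 462·265 = 122430
  i=6: C(11,6)·!5 = 462·44 = 20328
  i=7: C(11,7)·!4 = 330·9 = 2970
  i=8: C(11,8)·!3 = 165·2 = 330
Total = 39916744.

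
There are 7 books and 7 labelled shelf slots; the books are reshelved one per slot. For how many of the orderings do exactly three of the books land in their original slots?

315

Choose which 3 of the 7 are fixed: C(7,3) = 35.
The remaining 4 must be deranged: !4 = 9.
Total: 35 × 9 = 315.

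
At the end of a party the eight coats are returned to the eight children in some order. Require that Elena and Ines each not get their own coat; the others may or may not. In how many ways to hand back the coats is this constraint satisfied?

Inclusion-exclusion on the 2 forbidden self-matches:
Σ_{j=0}^{2} (-1)^j C(2,j)(8-j)!
= C(2,0)·8! - C(2,1)·7! + C(2,2)·6!
= 40320 - 10080 + 720
= 30960

30960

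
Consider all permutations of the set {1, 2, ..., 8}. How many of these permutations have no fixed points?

By inclusion-exclusion, !8 = Σ (-1)^k · 8!/k! for k=0..8
= 8! - 8!/1! + 8!/2! - 8!/3! + 8!/4! - 8!/5! + 8!/6! - 8!/7! + 8!/8!
= 40320 - 40320 + 20160 - 6720 + 1680 - 336 + 56 - 8 + 1
= 14833

14833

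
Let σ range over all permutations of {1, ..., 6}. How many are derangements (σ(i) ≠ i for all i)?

265

The number of derangements of 6 is !6 = Σ_{k=0}^{6} (-1)^k·6!/k!
= 6! - 6!/1! + 6!/2! - 6!/3! + 6!/4! - 6!/5! + 6!/6!
= 720 - 720 + 360 - 120 + 30 - 6 + 1
= 265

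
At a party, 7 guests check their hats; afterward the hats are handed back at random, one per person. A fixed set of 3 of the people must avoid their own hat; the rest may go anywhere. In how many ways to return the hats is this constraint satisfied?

Let A_j be the event that the j-th constrained one is fixed. By inclusion-exclusion over the 3 events:
Σ_{j=0}^{3} (-1)^j C(3,j)(7-j)!
= C(3,0)·7! - C(3,1)·6! + C(3,2)·5! - C(3,3)·4!
= 5040 - 2160 + 360 - 24
= 3216

3216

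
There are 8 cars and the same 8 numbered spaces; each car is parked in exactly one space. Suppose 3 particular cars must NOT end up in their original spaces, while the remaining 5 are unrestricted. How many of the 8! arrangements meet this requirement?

27240

Inclusion-exclusion on the 3 forbidden self-matches:
Σ_{j=0}^{3} (-1)^j C(3,j)(8-j)!
= C(3,0)·8! - C(3,1)·7! + C(3,2)·6! - C(3,3)·5!
= 40320 - 15120 + 2160 - 120
= 27240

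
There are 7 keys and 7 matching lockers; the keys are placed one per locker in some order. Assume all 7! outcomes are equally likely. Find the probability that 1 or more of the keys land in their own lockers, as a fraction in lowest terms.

177/280

Favorable outcomes: Σ_{i≥1} C(7,i)·!(7-i) = 7·265 + 21·44 + 35·9 + 35·2 + 21·1 + 7·0 + 1·1 = 3186.
Total outcomes: 7! = 5040.
Probability = 3186/5040 = 177/280.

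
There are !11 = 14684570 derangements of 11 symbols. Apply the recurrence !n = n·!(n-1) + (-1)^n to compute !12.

!12 = 12·14684570 + 1 = 176214841.

176214841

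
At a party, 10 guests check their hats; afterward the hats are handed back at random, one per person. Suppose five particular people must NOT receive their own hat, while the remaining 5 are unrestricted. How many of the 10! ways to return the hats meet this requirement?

2170680

Inclusion-exclusion on the 5 forbidden self-matches:
Σ_{j=0}^{5} (-1)^j C(5,j)(10-j)!
= C(5,0)·10! - C(5,1)·9! + C(5,2)·8! - C(5,3)·7! + C(5,4)·6! - C(5,5)·5!
= 3628800 - 1814400 + 403200 - 50400 + 3600 - 120
= 2170680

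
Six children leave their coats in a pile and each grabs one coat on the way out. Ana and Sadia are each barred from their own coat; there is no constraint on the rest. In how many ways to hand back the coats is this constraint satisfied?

504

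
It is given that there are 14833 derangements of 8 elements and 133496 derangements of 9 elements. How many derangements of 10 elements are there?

1334961

!10 = (10-1)·(!9 + !8) = 9·(133496 + 14833) = 9·148329 = 1334961.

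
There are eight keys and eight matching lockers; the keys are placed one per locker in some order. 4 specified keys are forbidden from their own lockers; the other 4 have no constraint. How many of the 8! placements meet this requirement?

Let A_j be the event that the j-th constrained one is fixed. By inclusion-exclusion over the 4 events:
Σ_{j=0}^{4} (-1)^j C(4,j)(8-j)!
= C(4,0)·8! - C(4,1)·7! + C(4,2)·6! - C(4,3)·5! + C(4,4)·4!
= 40320 - 20160 + 4320 - 480 + 24
= 24024

24024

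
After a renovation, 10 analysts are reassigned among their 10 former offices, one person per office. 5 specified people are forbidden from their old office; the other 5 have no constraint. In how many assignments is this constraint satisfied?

2170680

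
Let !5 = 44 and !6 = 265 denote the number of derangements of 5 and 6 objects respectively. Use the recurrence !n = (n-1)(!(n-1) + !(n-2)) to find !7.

!7 = (7-1)·(!6 + !5) = 6·(265 + 44) = 6·309 = 1854.

1854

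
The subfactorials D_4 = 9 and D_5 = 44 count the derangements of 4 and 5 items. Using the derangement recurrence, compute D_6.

D_6 = (6-1)·(D_5 + D_4) = 5·(44 + 9) = 5·53 = 265.

265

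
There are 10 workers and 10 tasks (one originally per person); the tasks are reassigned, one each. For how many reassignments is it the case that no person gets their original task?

1334961

The subfactorial !10 = [10!/e] (nearest integer).
10! = 3628800, and 3628800/e ≈ 1334960.92, so !10 = 1334961.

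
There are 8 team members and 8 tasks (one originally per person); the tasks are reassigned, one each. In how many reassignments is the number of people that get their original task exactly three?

2464

Pick the 3 fixed positions: C(8,3) = 56 ways.
The other 5 form a derangement: !5 = 44.
Total: 56 × 44 = 2464.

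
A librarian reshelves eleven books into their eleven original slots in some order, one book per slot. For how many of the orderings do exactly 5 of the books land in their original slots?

Choose which 5 of the 11 are fixed: C(11,5) = 462.
The other 6 form a derangement: !6 = 265.
Total: 462 × 265 = 122430.

122430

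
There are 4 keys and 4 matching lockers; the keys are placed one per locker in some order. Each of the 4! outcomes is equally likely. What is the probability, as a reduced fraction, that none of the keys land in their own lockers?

3/8

Favorable outcomes: !4 = 9.
Total outcomes: 4! = 24.
Probability = 9/24 = 3/8.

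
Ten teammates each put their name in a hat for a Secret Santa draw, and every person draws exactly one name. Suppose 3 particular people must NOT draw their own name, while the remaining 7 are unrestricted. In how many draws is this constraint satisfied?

Inclusion-exclusion on the 3 forbidden self-matches:
Σ_{j=0}^{3} (-1)^j C(3,j)(10-j)!
= C(3,0)·10! - C(3,1)·9! + C(3,2)·8! - C(3,3)·7!
= 3628800 - 1088640 + 120960 - 5040
= 2656080

2656080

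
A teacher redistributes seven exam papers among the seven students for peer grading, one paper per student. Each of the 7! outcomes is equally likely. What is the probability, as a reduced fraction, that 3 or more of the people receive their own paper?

407/5040

Favorable outcomes: Σ_{i≥3} C(7,i)·!(7-i) = 35·9 + 35·2 + 21·1 + 7·0 + 1·1 = 407.
Total outcomes: 7! = 5040.
Probability = 407/5040 = 407/5040.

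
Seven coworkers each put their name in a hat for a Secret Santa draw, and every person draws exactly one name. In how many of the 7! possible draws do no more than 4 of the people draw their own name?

5018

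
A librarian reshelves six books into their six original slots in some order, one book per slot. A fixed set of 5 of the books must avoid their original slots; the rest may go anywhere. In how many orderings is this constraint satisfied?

Let A_j be the event that the j-th constrained one is fixed. By inclusion-exclusion over the 5 events:
Σ_{j=0}^{5} (-1)^j C(5,j)(6-j)!
= C(5,0)·6! - C(5,1)·5! + C(5,2)·4! - C(5,3)·3! + C(5,4)·2! - C(5,5)·1!
= 720 - 600 + 240 - 60 + 10 - 1
= 309

309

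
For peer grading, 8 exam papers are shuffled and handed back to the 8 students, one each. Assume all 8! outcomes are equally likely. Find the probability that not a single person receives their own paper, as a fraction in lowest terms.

2119/5760

Favorable outcomes: !8 = 14833.
Total outcomes: 8! = 40320.
Probability = 14833/40320 = 2119/5760.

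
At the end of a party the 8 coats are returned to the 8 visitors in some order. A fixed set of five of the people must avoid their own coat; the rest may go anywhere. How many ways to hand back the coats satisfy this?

21234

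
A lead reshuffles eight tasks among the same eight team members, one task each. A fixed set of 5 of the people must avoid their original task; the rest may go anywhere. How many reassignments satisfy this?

21234

Let A_j be the event that the j-th constrained one is fixed. By inclusion-exclusion over the 5 events:
Σ_{j=0}^{5} (-1)^j C(5,j)(8-j)!
= C(5,0)·8! - C(5,1)·7! + C(5,2)·6! - C(5,3)·5! + C(5,4)·4! - C(5,5)·3!
= 40320 - 25200 + 7200 - 1200 + 120 - 6
= 21234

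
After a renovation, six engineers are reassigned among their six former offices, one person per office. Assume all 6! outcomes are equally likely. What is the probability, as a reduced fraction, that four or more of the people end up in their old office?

Favorable outcomes: Σ_{i≥4} C(6,i)·!(6-i) = 15·1 + 6·0 + 1·1 = 16.
Total outcomes: 6! = 720.
Probability = 16/720 = 1/45.

1/45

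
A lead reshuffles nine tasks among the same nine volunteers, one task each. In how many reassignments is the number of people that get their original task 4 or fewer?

361541

# with exactly i fixed is C(9,i)·!(9-i); sum over i=0..4:
  i=0: C(9,0)·!9 = 1·133496 = 133496
  i=1: C(9,1)·!8 = 9·14833 = 133497
  i=2: C(9,2)·!7 = 36·1854 = 66744
  i=3: C(9,3)·!6 = 84·265 = 22260
  i=4: C(9,4)·!5 = 126·44 = 5544
Total = 361541.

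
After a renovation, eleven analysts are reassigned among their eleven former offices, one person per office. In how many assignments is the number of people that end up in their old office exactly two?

7342280

Pick the 2 fixed positions: C(11,2) = 55 ways.
The remaining 9 must be deranged: !9 = 133496.
Total: 55 × 133496 = 7342280.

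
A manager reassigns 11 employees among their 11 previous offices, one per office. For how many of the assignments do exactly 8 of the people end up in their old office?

Choose which 8 of the 11 are fixed: C(11,8) = 165.
The remaining 3 must be deranged: !3 = 2.
Total: 165 × 2 = 330.

330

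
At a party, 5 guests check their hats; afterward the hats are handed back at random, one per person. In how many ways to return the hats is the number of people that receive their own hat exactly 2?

20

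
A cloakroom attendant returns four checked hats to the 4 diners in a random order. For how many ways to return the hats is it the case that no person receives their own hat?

9

By inclusion-exclusion, !4 = Σ (-1)^k · 4!/k! for k=0..4
= 4! - 4!/1! + 4!/2! - 4!/3! + 4!/4!
= 24 - 24 + 12 - 4 + 1
= 9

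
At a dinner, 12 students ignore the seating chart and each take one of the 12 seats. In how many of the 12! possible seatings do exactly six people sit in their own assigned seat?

244860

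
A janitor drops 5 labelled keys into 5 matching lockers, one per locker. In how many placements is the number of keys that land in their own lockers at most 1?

89

# with exactly i fixed is C(5,i)·!(5-i); sum over i=0..1:
  i=0: C(5,0)·!5 = 1·44 = 44
  i=1: C(5,1)·!4 = 5·9 = 45
Total = 89.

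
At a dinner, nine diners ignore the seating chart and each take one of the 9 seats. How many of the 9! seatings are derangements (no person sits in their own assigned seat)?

133496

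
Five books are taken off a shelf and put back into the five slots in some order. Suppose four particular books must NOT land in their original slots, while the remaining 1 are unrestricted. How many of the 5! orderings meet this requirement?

Inclusion-exclusion on the 4 forbidden self-matches:
Σ_{j=0}^{4} (-1)^j C(4,j)(5-j)!
= C(4,0)·5! - C(4,1)·4! + C(4,2)·3! - C(4,3)·2! + C(4,4)·1!
= 120 - 96 + 36 - 8 + 1
= 53

53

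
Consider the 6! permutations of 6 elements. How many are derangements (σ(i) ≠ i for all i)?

265

Use !n = (n-1)(!(n-1) + !(n-2)).
!6 = 5·(44 + 9) = 5·53 = 265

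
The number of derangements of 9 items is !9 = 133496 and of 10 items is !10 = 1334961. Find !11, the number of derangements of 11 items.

14684570

!11 = (11-1)·(!10 + !9) = 10·(1334961 + 133496) = 10·1468457 = 14684570.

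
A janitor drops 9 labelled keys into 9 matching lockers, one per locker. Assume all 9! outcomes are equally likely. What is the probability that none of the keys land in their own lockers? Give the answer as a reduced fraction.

16687/45360

Favorable outcomes: !9 = 133496.
Total outcomes: 9! = 362880.
Probability = 133496/362880 = 16687/45360.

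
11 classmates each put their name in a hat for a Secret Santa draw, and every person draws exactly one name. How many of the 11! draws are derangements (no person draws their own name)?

14684570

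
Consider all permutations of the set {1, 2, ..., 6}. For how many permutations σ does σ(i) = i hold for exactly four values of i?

15

Choose which 4 of the 6 are fixed: C(6,4) = 15.
The other 2 form a derangement: !2 = 1.
Total: 15 × 1 = 15.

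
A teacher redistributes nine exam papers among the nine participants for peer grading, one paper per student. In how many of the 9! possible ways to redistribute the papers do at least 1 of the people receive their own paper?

# with exactly i fixed is C(9,i)·!(9-i); sum over i=1..9:
  i=1: C(9,1)·!8 = 9·14833 = 133497
  i=2: C(9,2)·!7 = 36·1854 = 66744
  i=3: C(9,3)·!6 = 84·265 = 22260
  i=4: C(9,4)·!5 = 126·44 = 5544
  i=5: C(9,5)·!4 = 126·9 = 1134
  i=6: C(9,6)·!3 = 84·2 = 168
  i=7: C(9,7)·!2 = 36·1 = 36
  i=8: C(9,8)·!1 = 9·0 = 0
  i=9: C(9,9)·!0 = 1·1 = 1
Total = 229384.

229384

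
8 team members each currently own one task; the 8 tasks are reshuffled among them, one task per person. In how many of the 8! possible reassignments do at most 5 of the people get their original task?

# with exactly i fixed is C(8,i)·!(8-i); sum over i=0..5:
  i=0: C(8,0)·!8 = 1·14833 = 14833
  i=1: C(8,1)·!7 = 8·1854 = 14832
  i=2: C(8,2)·!6 = 28·265 = 7420
  i=3: C(8,3)·!5 = 56·44 = 2464
  i=4: C(8,4)·!4 = 70·9 = 630
  i=5: C(8,5)·!3 = 56·2 = 112
Total = 40291.

40291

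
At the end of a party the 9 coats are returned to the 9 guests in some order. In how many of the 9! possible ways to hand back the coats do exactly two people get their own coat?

66744

Pick the 2 fixed positions: C(9,2) = 36 ways.
The other 7 form a derangement: !7 = 1854.
Total: 36 × 1854 = 66744.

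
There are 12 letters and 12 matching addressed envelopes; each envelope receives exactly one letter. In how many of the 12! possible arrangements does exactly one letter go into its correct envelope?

Choose which one of the 12 is fixed: C(12,1) = 12.
The other 11 form a derangement: !11 = 14684570.
Total: 12 × 14684570 = 176214840.

176214840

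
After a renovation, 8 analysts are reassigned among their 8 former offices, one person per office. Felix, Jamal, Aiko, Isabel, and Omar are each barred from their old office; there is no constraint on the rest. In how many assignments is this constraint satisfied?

21234

Let A_j be the event that the j-th constrained one is fixed. By inclusion-exclusion over the 5 events:
Σ_{j=0}^{5} (-1)^j C(5,j)(8-j)!
= C(5,0)·8! - C(5,1)·7! + C(5,2)·6! - C(5,3)·5! + C(5,4)·4! - C(5,5)·3!
= 40320 - 25200 + 7200 - 1200 + 120 - 6
= 21234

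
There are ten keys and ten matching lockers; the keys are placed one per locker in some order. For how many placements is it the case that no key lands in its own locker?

1334961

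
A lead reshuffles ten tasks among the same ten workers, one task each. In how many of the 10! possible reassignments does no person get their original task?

1334961

By inclusion-exclusion, !10 = Σ (-1)^k · 10!/k! for k=0..10
= 10! - 10!/1! + 10!/2! - 10!/3! + 10!/4! - 10!/5! + 10!/6! - 10!/7! + 10!/8! - 10!/9! + 10!/10!
= 3628800 - 3628800 + 1814400 - 604800 + 151200 - 30240 + 5040 - 720 + 90 - 10 + 1
= 1334961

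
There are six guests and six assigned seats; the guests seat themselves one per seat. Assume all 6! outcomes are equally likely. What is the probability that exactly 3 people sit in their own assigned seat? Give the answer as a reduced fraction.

Favorable outcomes: C(6,3)·!3 = 20·2 = 40.
Total outcomes: 6! = 720.
Probability = 40/720 = 1/18.

1/18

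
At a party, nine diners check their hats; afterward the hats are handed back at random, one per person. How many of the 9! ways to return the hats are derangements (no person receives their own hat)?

133496

The subfactorial !9 = [9!/e] (nearest integer).
9! = 362880, and 362880/e ≈ 133496.09, so !9 = 133496.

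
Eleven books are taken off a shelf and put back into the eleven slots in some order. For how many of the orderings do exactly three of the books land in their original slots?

Choose which 3 of the 11 are fixed: C(11,3) = 165.
The other 8 form a derangement: !8 = 14833.
Total: 165 × 14833 = 2447445.

2447445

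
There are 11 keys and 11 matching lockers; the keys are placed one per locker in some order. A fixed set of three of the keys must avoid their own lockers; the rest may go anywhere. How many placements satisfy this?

30078720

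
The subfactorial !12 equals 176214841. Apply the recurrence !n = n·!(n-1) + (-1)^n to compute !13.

!13 = 13·176214841 - 1 = 2290792932.

2290792932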